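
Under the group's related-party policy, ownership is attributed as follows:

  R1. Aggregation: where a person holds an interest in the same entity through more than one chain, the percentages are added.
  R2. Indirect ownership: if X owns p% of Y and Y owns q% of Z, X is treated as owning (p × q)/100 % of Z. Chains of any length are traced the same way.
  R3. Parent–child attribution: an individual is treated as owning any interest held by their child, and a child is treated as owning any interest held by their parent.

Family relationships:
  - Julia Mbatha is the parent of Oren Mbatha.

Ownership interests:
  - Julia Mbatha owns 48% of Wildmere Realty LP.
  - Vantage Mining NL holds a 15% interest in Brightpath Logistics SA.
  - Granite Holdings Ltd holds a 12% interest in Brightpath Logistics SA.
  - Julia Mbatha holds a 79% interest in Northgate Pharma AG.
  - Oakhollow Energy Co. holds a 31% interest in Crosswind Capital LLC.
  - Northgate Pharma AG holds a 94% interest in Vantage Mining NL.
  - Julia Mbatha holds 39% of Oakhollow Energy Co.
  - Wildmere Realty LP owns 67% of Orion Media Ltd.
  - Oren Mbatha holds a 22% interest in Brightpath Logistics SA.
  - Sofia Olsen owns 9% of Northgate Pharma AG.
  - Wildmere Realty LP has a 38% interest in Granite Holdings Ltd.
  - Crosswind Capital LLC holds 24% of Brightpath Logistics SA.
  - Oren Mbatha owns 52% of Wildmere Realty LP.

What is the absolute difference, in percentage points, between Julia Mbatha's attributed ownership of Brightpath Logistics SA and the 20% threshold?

By parent–child attribution (R3), Julia Mbatha is treated as also owning Oren Mbatha's interest in Wildmere Realty LP, giving 48% + 52% = 100%.
By parent–child attribution (R3), Julia Mbatha is treated as owning Oren Mbatha's 22% interest in Brightpath Logistics SA.
Chain via Northgate Pharma AG → Vantage Mining NL (R2): 79% × 94% × 15% = 11.139% of Brightpath Logistics SA.
Chain via Wildmere Realty LP → Granite Holdings Ltd (R2): 100% × 38% × 12% = 4.56% of Brightpath Logistics SA.
Chain via Oakhollow Energy Co. → Crosswind Capital LLC (R2): 39% × 31% × 24% = 2.9016% of Brightpath Logistics SA.
Direct interest in Brightpath Logistics SA: 22%.
Aggregating (R1): 11.139% + 4.56% + 2.9016% + 22% = 40.6006%.
40.6006% exceeds the 20% threshold by 20.6006 percentage points.

20.6006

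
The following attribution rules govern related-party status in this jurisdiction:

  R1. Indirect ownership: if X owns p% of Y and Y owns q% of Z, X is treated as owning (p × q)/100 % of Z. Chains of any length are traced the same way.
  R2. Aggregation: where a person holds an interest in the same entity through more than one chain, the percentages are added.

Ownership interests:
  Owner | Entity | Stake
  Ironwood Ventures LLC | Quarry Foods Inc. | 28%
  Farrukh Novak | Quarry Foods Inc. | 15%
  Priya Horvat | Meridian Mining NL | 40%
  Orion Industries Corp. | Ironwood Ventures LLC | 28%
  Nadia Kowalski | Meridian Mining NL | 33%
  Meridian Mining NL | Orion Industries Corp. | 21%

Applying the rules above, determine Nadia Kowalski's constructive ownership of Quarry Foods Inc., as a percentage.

0.543312%

Chain via Meridian Mining NL → Orion Industries Corp. → Ironwood Ventures LLC (R1): 33% × 21% × 28% × 28% = 0.543312% of Quarry Foods Inc.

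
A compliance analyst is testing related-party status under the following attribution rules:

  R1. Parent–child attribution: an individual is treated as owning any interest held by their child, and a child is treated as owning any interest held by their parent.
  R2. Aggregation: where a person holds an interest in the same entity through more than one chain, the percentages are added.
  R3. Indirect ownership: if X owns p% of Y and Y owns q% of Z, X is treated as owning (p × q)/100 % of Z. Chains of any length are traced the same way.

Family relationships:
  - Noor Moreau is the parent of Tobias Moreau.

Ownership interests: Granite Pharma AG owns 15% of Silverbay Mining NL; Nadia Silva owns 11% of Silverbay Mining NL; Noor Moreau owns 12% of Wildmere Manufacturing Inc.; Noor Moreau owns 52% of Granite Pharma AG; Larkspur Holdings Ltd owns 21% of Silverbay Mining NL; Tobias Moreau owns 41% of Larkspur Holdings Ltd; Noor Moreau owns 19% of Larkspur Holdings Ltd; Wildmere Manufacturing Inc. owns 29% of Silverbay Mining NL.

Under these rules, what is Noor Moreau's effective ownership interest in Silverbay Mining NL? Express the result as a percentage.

23.88%

By parent–child attribution (R1), Noor Moreau is treated as also owning Tobias Moreau's interest in Larkspur Holdings Ltd, giving 19% + 41% = 60%.
Chain via Larkspur Holdings Ltd (R3): 60% × 21% = 12.6% of Silverbay Mining NL.
Chain via Granite Pharma AG (R3): 52% × 15% = 7.8% of Silverbay Mining NL.
Chain via Wildmere Manufacturing Inc. (R3): 12% × 29% = 3.48% of Silverbay Mining NL.
Aggregating (R2): 12.6% + 7.8% + 3.48% = 23.88%.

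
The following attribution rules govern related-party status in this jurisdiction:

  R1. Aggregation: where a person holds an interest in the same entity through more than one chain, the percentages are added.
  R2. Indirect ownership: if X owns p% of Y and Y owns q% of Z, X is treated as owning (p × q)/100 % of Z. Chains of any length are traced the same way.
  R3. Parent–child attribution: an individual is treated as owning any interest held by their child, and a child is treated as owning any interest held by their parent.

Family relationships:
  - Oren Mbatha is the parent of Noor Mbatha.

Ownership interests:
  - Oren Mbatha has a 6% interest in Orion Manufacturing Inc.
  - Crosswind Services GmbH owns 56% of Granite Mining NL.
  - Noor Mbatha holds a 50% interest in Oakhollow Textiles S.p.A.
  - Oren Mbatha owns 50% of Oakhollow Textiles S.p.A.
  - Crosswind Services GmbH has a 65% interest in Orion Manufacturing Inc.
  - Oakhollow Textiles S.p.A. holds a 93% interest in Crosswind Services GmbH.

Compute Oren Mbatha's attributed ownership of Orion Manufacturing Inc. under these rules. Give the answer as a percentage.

By parent–child attribution (R3), Oren Mbatha is treated as also owning Noor Mbatha's interest in Oakhollow Textiles S.p.A, giving 50% + 50% = 100%.
Chain via Oakhollow Textiles S.p.A. → Crosswind Services GmbH (R2): 100% × 93% × 65% = 60.45% of Orion Manufacturing Inc.
Direct interest in Orion Manufacturing Inc: 6%.
Aggregating (R1): 60.45% + 6% = 66.45%.

66.45%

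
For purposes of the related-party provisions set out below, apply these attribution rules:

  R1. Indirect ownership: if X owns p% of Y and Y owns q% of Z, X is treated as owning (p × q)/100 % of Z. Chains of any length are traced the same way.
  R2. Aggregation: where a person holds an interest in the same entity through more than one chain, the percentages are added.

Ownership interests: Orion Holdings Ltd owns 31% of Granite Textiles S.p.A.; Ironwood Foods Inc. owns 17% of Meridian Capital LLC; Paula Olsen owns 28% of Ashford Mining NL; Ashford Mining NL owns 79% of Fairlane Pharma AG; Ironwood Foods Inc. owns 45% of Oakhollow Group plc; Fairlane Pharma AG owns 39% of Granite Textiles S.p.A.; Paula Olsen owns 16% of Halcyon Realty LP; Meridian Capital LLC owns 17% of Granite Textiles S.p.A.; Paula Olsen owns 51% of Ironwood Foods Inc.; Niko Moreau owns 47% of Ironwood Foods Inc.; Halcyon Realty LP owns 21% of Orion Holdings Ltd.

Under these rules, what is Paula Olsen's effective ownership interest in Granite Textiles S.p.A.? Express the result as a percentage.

11.1423%

Chain via Ashford Mining NL → Fairlane Pharma AG (R1): 28% × 79% × 39% = 8.6268% of Granite Textiles S.p.A.
Chain via Ironwood Foods Inc. → Meridian Capital LLC (R1): 51% × 17% × 17% = 1.4739% of Granite Textiles S.p.A.
Chain via Halcyon Realty LP → Orion Holdings Ltd (R1): 16% × 21% × 31% = 1.0416% of Granite Textiles S.p.A.
Aggregating (R2): 8.6268% + 1.4739% + 1.0416% = 11.1423%.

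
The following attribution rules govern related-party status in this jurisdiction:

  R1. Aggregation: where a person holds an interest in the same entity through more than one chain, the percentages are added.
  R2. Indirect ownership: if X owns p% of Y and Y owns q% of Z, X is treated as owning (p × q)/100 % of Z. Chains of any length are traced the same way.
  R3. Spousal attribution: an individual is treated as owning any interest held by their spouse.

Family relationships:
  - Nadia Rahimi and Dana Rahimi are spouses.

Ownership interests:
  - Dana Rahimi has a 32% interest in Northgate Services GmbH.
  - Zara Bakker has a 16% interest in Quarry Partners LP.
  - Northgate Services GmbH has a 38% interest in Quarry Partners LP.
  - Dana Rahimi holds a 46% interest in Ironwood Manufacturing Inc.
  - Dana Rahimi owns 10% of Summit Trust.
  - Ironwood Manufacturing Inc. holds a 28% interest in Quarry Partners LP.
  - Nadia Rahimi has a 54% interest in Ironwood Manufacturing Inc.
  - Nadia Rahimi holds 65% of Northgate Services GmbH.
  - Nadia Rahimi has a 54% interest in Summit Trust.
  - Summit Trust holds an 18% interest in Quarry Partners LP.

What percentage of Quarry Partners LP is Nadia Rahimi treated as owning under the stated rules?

By spousal attribution (R3), Nadia Rahimi is treated as also owning Dana Rahimi's interest in Northgate Services GmbH, giving 65% + 32% = 97%.
By spousal attribution (R3), Nadia Rahimi is treated as also owning Dana Rahimi's interest in Summit Trust, giving 54% + 10% = 64%.
By spousal attribution (R3), Nadia Rahimi is treated as also owning Dana Rahimi's interest in Ironwood Manufacturing Inc, giving 54% + 46% = 100%.
Chain via Northgate Services GmbH (R2): 97% × 38% = 36.86% of Quarry Partners LP.
Chain via Summit Trust (R2): 64% × 18% = 11.52% of Quarry Partners LP.
Chain via Ironwood Manufacturing Inc. (R2): 100% × 28% = 28% of Quarry Partners LP.
Aggregating (R1): 36.86% + 11.52% + 28% = 76.38%.

76.38%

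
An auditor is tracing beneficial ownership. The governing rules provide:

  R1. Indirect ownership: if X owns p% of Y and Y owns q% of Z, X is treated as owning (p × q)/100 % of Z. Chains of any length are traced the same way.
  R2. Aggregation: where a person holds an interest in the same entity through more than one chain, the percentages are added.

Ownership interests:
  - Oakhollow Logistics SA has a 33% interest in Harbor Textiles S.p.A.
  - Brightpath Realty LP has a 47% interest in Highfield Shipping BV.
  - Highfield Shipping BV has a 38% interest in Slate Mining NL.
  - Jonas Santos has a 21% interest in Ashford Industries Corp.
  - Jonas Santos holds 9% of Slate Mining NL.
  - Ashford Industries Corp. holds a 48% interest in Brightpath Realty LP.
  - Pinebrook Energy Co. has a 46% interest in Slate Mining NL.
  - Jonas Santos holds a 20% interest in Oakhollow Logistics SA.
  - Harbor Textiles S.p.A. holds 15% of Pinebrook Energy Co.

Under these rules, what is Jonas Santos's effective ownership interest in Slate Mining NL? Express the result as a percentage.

Chain via Oakhollow Logistics SA → Harbor Textiles S.p.A. → Pinebrook Energy Co. (R1): 20% × 33% × 15% × 46% = 0.4554% of Slate Mining NL.
Chain via Ashford Industries Corp. → Brightpath Realty LP → Highfield Shipping BV (R1): 21% × 48% × 47% × 38% = 1.800288% of Slate Mining NL.
Direct interest in Slate Mining NL: 9%.
Aggregating (R2): 0.4554% + 1.800288% + 9% = 11.255688%.

11.255688%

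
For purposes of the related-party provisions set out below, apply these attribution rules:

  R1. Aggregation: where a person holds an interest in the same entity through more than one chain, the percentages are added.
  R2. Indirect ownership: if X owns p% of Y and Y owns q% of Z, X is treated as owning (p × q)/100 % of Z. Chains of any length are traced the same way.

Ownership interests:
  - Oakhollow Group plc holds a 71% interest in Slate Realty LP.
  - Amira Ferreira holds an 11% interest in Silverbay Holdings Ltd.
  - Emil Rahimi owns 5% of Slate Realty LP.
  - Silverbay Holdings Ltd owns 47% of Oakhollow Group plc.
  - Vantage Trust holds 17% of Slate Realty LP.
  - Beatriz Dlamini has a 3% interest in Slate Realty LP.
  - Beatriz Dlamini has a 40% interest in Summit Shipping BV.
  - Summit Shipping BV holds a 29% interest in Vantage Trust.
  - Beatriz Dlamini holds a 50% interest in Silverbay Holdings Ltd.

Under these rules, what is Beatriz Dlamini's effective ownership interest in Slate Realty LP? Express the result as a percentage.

21.657%

Chain via Summit Shipping BV → Vantage Trust (R2): 40% × 29% × 17% = 1.972% of Slate Realty LP.
Chain via Silverbay Holdings Ltd → Oakhollow Group plc (R2): 50% × 47% × 71% = 16.685% of Slate Realty LP.
Direct interest in Slate Realty LP: 3%.
Aggregating (R1): 1.972% + 16.685% + 3% = 21.657%.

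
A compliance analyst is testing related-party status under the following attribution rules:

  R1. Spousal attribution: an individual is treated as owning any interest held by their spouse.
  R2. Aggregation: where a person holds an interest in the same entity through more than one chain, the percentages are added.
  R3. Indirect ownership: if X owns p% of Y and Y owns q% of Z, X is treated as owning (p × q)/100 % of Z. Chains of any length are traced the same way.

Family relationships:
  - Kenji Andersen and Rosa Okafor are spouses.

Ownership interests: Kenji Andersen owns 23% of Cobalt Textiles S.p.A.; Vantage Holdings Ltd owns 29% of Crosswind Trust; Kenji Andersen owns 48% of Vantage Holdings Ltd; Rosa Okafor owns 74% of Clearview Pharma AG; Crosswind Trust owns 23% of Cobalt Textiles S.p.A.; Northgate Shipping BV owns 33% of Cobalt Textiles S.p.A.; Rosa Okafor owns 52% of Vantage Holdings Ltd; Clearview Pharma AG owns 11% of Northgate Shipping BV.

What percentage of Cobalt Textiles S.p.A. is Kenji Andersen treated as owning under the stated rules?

By spousal attribution (R1), Kenji Andersen is treated as also owning Rosa Okafor's interest in Vantage Holdings Ltd, giving 48% + 52% = 100%.
By spousal attribution (R1), Kenji Andersen is treated as owning Rosa Okafor's 74% interest in Clearview Pharma AG.
Chain via Vantage Holdings Ltd → Crosswind Trust (R3): 100% × 29% × 23% = 6.67% of Cobalt Textiles S.p.A.
Direct interest in Cobalt Textiles S.p.A: 23%.
Chain via Clearview Pharma AG → Northgate Shipping BV (R3): 74% × 11% × 33% = 2.6862% of Cobalt Textiles S.p.A.
Aggregating (R2): 6.67% + 23% + 2.6862% = 32.3562%.

32.3562%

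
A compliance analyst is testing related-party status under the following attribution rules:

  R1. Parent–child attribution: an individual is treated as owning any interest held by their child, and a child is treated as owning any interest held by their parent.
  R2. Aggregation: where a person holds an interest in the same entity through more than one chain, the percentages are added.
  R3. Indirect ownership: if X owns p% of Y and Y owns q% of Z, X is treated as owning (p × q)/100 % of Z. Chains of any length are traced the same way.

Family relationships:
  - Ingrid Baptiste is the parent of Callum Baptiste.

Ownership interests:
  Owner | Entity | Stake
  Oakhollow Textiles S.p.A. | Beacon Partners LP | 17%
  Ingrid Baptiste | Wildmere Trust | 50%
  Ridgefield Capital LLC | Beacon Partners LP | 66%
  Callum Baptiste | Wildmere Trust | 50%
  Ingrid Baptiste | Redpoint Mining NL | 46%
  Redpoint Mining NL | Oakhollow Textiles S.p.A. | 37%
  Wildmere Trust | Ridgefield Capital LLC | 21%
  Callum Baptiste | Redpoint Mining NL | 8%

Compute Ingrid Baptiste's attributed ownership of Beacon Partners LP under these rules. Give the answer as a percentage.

17.2566%

By parent–child attribution (R1), Ingrid Baptiste is treated as also owning Callum Baptiste's interest in Wildmere Trust, giving 50% + 50% = 100%.
By parent–child attribution (R1), Ingrid Baptiste is treated as also owning Callum Baptiste's interest in Redpoint Mining NL, giving 46% + 8% = 54%.
Chain via Wildmere Trust → Ridgefield Capital LLC (R3): 100% × 21% × 66% = 13.86% of Beacon Partners LP.
Chain via Redpoint Mining NL → Oakhollow Textiles S.p.A. (R3): 54% × 37% × 17% = 3.3966% of Beacon Partners LP.
Aggregating (R2): 13.86% + 3.3966% = 17.2566%.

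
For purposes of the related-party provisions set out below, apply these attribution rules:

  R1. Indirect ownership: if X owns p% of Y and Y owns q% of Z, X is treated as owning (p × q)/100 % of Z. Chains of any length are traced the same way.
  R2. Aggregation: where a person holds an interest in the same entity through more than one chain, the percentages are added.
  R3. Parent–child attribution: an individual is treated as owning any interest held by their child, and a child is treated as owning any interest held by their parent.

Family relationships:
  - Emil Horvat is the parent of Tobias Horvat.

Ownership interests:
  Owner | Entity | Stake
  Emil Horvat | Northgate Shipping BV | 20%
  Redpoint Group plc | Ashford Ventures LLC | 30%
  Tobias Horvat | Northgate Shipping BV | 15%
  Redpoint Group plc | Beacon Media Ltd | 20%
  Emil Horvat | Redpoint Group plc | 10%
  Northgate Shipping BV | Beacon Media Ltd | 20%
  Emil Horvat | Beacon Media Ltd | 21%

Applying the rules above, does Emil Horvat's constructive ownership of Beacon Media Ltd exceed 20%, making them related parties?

By parent–child attribution (R3), Emil Horvat is treated as also owning Tobias Horvat's interest in Northgate Shipping BV, giving 20% + 15% = 35%.
Chain via Northgate Shipping BV (R1): 35% × 20% = 7% of Beacon Media Ltd.
Chain via Redpoint Group plc (R1): 10% × 20% = 2% of Beacon Media Ltd.
Direct interest in Beacon Media Ltd: 21%.
Aggregating (R2): 7% + 2% + 21% = 30%.
30% exceeds the 20% threshold, so Emil is a related party to Beacon Media Ltd.

Yes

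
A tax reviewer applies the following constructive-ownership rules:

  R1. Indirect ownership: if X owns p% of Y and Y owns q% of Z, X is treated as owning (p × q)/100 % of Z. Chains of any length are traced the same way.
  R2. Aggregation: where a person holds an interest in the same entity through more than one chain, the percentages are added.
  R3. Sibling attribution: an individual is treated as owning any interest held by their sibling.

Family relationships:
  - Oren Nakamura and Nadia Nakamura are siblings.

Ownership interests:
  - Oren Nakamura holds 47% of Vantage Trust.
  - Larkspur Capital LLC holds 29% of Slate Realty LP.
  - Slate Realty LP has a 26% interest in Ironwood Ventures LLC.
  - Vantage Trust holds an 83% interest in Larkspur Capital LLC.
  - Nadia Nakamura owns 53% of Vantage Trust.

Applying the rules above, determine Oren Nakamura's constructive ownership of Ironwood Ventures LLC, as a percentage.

6.2582%

By sibling attribution (R3), Oren Nakamura is treated as also owning Nadia Nakamura's interest in Vantage Trust, giving 47% + 53% = 100%.
Chain via Vantage Trust → Larkspur Capital LLC → Slate Realty LP (R1): 100% × 83% × 29% × 26% = 6.2582% of Ironwood Ventures LLC.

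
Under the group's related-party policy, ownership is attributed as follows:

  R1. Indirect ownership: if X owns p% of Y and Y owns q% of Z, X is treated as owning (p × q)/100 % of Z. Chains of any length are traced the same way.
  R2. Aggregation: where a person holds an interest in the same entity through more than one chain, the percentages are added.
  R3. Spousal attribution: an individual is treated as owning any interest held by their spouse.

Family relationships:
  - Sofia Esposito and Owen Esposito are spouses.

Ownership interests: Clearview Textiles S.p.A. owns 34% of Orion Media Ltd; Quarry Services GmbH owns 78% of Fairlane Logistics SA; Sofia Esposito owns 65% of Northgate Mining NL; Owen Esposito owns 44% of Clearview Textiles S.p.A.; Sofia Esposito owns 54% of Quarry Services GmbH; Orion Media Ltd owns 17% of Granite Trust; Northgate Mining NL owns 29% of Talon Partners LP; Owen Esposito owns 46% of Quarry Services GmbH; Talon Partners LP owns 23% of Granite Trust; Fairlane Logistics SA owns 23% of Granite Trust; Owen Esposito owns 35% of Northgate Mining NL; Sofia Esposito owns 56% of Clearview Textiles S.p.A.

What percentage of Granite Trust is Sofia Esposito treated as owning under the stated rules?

By spousal attribution (R3), Sofia Esposito is treated as also owning Owen Esposito's interest in Quarry Services GmbH, giving 54% + 46% = 100%.
By spousal attribution (R3), Sofia Esposito is treated as also owning Owen Esposito's interest in Clearview Textiles S.p.A, giving 56% + 44% = 100%.
By spousal attribution (R3), Sofia Esposito is treated as also owning Owen Esposito's interest in Northgate Mining NL, giving 65% + 35% = 100%.
Chain via Quarry Services GmbH → Fairlane Logistics SA (R1): 100% × 78% × 23% = 17.94% of Granite Trust.
Chain via Clearview Textiles S.p.A. → Orion Media Ltd (R1): 100% × 34% × 17% = 5.78% of Granite Trust.
Chain via Northgate Mining NL → Talon Partners LP (R1): 100% × 29% × 23% = 6.67% of Granite Trust.
Aggregating (R2): 17.94% + 5.78% + 6.67% = 30.39%.

30.39%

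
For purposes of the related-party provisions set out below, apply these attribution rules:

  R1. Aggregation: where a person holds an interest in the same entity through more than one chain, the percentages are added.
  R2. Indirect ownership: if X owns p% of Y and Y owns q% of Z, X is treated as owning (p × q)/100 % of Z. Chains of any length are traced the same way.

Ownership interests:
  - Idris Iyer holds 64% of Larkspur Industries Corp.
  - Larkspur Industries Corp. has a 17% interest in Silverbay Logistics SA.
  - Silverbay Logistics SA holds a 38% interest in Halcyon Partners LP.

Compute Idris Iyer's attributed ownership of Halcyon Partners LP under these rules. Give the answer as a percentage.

4.1344%

Chain via Larkspur Industries Corp. → Silverbay Logistics SA (R2): 64% × 17% × 38% = 4.1344% of Halcyon Partners LP.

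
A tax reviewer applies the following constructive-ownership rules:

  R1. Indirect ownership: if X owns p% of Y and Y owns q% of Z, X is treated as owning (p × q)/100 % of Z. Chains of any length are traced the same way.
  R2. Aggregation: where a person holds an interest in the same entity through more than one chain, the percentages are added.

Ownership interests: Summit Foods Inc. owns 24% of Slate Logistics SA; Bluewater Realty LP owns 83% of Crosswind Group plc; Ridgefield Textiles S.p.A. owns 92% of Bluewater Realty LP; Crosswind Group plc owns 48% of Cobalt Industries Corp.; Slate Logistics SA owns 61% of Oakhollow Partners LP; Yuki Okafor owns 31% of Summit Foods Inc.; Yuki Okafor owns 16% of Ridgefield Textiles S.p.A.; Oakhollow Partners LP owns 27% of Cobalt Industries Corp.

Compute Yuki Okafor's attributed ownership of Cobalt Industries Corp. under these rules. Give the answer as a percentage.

7.089816%

Chain via Ridgefield Textiles S.p.A. → Bluewater Realty LP → Crosswind Group plc (R1): 16% × 92% × 83% × 48% = 5.864448% of Cobalt Industries Corp.
Chain via Summit Foods Inc. → Slate Logistics SA → Oakhollow Partners LP (R1): 31% × 24% × 61% × 27% = 1.225368% of Cobalt Industries Corp.
Aggregating (R2): 5.864448% + 1.225368% = 7.089816%.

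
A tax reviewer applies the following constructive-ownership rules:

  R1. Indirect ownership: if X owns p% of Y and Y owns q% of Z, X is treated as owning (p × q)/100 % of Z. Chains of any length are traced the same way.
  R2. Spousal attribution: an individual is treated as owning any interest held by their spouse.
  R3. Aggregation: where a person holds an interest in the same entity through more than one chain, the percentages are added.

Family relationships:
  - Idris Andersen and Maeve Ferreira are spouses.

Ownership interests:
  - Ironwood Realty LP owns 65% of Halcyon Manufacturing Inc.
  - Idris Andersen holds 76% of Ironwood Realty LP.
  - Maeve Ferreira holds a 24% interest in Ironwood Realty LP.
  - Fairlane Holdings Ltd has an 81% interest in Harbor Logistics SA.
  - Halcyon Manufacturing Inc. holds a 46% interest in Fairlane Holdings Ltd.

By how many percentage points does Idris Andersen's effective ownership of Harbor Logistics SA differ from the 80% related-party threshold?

By spousal attribution (R2), Idris Andersen is treated as also owning Maeve Ferreira's interest in Ironwood Realty LP, giving 76% + 24% = 100%.
Chain via Ironwood Realty LP → Halcyon Manufacturing Inc. → Fairlane Holdings Ltd (R1): 100% × 65% × 46% × 81% = 24.219% of Harbor Logistics SA.
24.219% falls short of the 80% threshold by 55.781 percentage points.

55.781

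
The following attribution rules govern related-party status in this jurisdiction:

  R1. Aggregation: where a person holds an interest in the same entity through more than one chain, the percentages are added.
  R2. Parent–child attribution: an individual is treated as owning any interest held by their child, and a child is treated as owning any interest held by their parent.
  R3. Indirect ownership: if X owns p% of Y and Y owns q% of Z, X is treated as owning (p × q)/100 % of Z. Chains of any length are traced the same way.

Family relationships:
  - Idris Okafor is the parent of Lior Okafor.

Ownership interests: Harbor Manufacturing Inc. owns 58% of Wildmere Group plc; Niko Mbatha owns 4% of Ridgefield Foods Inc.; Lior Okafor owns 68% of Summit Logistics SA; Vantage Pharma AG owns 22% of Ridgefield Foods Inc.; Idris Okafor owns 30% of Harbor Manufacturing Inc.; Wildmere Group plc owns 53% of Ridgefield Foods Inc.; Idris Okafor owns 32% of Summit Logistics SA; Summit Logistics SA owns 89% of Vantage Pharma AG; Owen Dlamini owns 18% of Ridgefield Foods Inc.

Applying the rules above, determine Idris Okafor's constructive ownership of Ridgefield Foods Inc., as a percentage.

By parent–child attribution (R2), Idris Okafor is treated as also owning Lior Okafor's interest in Summit Logistics SA, giving 32% + 68% = 100%.
Chain via Summit Logistics SA → Vantage Pharma AG (R3): 100% × 89% × 22% = 19.58% of Ridgefield Foods Inc.
Chain via Harbor Manufacturing Inc. → Wildmere Group plc (R3): 30% × 58% × 53% = 9.222% of Ridgefield Foods Inc.
Aggregating (R1): 19.58% + 9.222% = 28.802%.

28.802%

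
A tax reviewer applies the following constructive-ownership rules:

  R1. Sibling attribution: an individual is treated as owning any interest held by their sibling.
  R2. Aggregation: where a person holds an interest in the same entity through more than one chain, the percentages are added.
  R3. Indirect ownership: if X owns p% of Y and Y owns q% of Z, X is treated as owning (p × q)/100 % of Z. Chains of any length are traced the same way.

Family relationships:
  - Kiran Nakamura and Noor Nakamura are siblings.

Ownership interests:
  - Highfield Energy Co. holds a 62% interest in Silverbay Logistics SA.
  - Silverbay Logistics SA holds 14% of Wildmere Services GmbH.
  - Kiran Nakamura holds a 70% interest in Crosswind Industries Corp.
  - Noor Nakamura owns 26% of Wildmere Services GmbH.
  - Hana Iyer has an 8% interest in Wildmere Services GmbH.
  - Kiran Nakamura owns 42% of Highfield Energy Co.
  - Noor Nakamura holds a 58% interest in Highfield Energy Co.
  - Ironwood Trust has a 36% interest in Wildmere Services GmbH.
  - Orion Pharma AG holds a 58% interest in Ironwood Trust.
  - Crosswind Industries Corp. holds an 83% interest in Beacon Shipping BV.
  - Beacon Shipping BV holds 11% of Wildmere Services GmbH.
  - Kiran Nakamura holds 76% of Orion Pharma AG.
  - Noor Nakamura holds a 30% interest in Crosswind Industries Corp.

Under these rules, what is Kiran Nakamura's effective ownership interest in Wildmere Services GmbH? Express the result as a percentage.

By sibling attribution (R1), Kiran Nakamura is treated as also owning Noor Nakamura's interest in Crosswind Industries Corp, giving 70% + 30% = 100%.
By sibling attribution (R1), Kiran Nakamura is treated as also owning Noor Nakamura's interest in Highfield Energy Co, giving 42% + 58% = 100%.
By sibling attribution (R1), Kiran Nakamura is treated as owning Noor Nakamura's 26% interest in Wildmere Services GmbH.
Chain via Crosswind Industries Corp. → Beacon Shipping BV (R3): 100% × 83% × 11% = 9.13% of Wildmere Services GmbH.
Chain via Highfield Energy Co. → Silverbay Logistics SA (R3): 100% × 62% × 14% = 8.68% of Wildmere Services GmbH.
Chain via Orion Pharma AG → Ironwood Trust (R3): 76% × 58% × 36% = 15.8688% of Wildmere Services GmbH.
Direct interest in Wildmere Services GmbH: 26%.
Aggregating (R2): 9.13% + 8.68% + 15.8688% + 26% = 59.6788%.

59.6788%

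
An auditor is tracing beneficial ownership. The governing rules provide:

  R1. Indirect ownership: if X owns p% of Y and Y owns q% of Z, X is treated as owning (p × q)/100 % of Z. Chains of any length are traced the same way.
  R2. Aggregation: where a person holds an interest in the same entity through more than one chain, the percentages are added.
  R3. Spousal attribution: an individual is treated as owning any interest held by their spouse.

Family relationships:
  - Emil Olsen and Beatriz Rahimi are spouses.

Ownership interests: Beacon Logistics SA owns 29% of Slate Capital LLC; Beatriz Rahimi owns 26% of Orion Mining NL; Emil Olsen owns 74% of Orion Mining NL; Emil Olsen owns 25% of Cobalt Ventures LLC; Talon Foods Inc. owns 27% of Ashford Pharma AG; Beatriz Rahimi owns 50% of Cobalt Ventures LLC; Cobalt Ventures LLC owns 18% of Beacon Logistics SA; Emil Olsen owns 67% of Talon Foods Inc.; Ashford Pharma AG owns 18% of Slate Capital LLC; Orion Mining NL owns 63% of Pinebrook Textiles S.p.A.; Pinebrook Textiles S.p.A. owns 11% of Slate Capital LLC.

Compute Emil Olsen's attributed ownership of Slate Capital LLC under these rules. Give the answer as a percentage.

By spousal attribution (R3), Emil Olsen is treated as also owning Beatriz Rahimi's interest in Orion Mining NL, giving 74% + 26% = 100%.
By spousal attribution (R3), Emil Olsen is treated as also owning Beatriz Rahimi's interest in Cobalt Ventures LLC, giving 25% + 50% = 75%.
Chain via Talon Foods Inc. → Ashford Pharma AG (R1): 67% × 27% × 18% = 3.2562% of Slate Capital LLC.
Chain via Orion Mining NL → Pinebrook Textiles S.p.A. (R1): 100% × 63% × 11% = 6.93% of Slate Capital LLC.
Chain via Cobalt Ventures LLC → Beacon Logistics SA (R1): 75% × 18% × 29% = 3.915% of Slate Capital LLC.
Aggregating (R2): 3.2562% + 6.93% + 3.915% = 14.1012%.

14.1012%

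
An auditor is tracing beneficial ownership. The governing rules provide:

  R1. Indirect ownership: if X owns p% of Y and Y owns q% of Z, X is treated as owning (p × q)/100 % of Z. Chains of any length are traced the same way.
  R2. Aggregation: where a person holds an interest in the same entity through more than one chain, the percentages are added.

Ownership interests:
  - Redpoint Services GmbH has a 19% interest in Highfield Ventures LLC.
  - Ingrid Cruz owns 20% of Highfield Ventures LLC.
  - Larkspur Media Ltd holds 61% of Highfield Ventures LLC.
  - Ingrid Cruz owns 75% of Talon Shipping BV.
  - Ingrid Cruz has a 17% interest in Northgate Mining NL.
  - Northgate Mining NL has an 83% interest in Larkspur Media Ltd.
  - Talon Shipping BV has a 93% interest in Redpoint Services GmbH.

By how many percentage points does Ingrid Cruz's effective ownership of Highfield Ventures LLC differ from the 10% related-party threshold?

Chain via Talon Shipping BV → Redpoint Services GmbH (R1): 75% × 93% × 19% = 13.2525% of Highfield Ventures LLC.
Chain via Northgate Mining NL → Larkspur Media Ltd (R1): 17% × 83% × 61% = 8.6071% of Highfield Ventures LLC.
Direct interest in Highfield Ventures LLC: 20%.
Aggregating (R2): 13.2525% + 8.6071% + 20% = 41.8596%.
41.8596% exceeds the 10% threshold by 31.8596 percentage points.

31.8596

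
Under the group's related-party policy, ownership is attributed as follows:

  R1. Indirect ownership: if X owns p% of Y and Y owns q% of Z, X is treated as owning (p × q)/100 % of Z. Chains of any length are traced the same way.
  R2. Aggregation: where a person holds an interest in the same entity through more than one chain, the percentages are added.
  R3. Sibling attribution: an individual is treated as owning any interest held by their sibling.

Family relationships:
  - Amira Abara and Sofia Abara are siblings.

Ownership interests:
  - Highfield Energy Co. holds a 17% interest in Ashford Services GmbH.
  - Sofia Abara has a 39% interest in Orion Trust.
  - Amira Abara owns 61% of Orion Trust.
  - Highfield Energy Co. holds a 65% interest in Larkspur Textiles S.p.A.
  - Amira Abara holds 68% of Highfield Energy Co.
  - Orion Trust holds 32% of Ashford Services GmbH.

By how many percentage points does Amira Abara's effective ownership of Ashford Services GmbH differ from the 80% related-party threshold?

36.44

By sibling attribution (R3), Amira Abara is treated as also owning Sofia Abara's interest in Orion Trust, giving 61% + 39% = 100%.
Chain via Highfield Energy Co. (R1): 68% × 17% = 11.56% of Ashford Services GmbH.
Chain via Orion Trust (R1): 100% × 32% = 32% of Ashford Services GmbH.
Aggregating (R2): 11.56% + 32% = 43.56%.
43.56% falls short of the 80% threshold by 36.44 percentage points.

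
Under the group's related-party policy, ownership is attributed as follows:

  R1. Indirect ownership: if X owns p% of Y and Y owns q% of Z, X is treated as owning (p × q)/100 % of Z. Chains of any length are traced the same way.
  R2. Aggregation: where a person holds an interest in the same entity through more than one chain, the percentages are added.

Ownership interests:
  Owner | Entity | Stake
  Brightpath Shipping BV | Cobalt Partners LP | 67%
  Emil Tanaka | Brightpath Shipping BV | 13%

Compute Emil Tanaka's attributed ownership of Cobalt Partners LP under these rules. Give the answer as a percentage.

Chain via Brightpath Shipping BV (R1): 13% × 67% = 8.71% of Cobalt Partners LP.

8.71%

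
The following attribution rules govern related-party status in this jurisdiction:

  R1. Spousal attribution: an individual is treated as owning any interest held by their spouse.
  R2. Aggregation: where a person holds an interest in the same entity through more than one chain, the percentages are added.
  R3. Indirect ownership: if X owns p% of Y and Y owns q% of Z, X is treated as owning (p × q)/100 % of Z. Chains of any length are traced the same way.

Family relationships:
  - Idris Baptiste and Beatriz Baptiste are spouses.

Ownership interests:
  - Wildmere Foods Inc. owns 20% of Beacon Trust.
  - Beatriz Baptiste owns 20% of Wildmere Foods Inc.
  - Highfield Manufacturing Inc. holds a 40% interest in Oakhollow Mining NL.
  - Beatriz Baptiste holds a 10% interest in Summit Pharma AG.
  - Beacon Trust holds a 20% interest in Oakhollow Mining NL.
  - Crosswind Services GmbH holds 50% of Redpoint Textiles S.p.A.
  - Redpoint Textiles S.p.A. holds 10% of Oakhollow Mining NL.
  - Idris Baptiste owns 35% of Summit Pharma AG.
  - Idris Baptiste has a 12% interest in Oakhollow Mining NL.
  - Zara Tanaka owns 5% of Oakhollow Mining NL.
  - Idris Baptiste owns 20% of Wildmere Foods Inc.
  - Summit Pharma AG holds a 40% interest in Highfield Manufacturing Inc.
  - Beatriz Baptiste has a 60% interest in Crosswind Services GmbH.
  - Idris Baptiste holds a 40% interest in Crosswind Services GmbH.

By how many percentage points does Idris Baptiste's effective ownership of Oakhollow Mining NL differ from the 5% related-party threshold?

By spousal attribution (R1), Idris Baptiste is treated as also owning Beatriz Baptiste's interest in Summit Pharma AG, giving 35% + 10% = 45%.
By spousal attribution (R1), Idris Baptiste is treated as also owning Beatriz Baptiste's interest in Crosswind Services GmbH, giving 40% + 60% = 100%.
By spousal attribution (R1), Idris Baptiste is treated as also owning Beatriz Baptiste's interest in Wildmere Foods Inc, giving 20% + 20% = 40%.
Chain via Summit Pharma AG → Highfield Manufacturing Inc. (R3): 45% × 40% × 40% = 7.2% of Oakhollow Mining NL.
Chain via Crosswind Services GmbH → Redpoint Textiles S.p.A. (R3): 100% × 50% × 10% = 5% of Oakhollow Mining NL.
Chain via Wildmere Foods Inc. → Beacon Trust (R3): 40% × 20% × 20% = 1.6% of Oakhollow Mining NL.
Direct interest in Oakhollow Mining NL: 12%.
Aggregating (R2): 7.2% + 5% + 1.6% + 12% = 25.8%.
25.8% exceeds the 5% threshold by 20.8 percentage points.

20.8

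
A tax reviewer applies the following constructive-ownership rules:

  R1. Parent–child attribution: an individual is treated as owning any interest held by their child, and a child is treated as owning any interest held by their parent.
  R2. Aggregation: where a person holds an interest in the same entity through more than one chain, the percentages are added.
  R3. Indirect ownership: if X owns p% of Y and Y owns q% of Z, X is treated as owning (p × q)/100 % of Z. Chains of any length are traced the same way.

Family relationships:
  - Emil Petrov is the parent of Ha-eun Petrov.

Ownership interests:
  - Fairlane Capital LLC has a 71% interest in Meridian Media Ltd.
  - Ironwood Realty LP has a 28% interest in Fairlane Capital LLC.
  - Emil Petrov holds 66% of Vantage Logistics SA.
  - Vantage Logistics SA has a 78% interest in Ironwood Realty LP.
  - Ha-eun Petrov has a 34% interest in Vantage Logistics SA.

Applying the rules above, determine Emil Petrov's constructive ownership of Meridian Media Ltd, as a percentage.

By parent–child attribution (R1), Emil Petrov is treated as also owning Ha-eun Petrov's interest in Vantage Logistics SA, giving 66% + 34% = 100%.
Chain via Vantage Logistics SA → Ironwood Realty LP → Fairlane Capital LLC (R3): 100% × 78% × 28% × 71% = 15.5064% of Meridian Media Ltd.

15.5064%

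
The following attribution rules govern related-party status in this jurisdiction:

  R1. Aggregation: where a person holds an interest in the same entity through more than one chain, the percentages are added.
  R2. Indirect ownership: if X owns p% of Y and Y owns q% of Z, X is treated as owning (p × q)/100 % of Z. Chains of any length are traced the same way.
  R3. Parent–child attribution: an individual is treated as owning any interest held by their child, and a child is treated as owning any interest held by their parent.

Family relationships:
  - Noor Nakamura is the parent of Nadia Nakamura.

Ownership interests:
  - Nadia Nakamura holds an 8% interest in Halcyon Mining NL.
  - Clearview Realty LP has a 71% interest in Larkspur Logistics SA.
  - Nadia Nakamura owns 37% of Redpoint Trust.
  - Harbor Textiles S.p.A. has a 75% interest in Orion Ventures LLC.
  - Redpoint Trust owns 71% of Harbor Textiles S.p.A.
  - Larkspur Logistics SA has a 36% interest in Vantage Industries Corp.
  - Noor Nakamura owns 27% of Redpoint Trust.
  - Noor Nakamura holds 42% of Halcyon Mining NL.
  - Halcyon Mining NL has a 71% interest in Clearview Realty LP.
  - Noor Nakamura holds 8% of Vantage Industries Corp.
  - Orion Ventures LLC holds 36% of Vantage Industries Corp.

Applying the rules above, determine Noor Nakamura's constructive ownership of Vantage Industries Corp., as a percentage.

29.3426%

By parent–child attribution (R3), Noor Nakamura is treated as also owning Nadia Nakamura's interest in Halcyon Mining NL, giving 42% + 8% = 50%.
By parent–child attribution (R3), Noor Nakamura is treated as also owning Nadia Nakamura's interest in Redpoint Trust, giving 27% + 37% = 64%.
Chain via Halcyon Mining NL → Clearview Realty LP → Larkspur Logistics SA (R2): 50% × 71% × 71% × 36% = 9.0738% of Vantage Industries Corp.
Chain via Redpoint Trust → Harbor Textiles S.p.A. → Orion Ventures LLC (R2): 64% × 71% × 75% × 36% = 12.2688% of Vantage Industries Corp.
Direct interest in Vantage Industries Corp: 8%.
Aggregating (R1): 9.0738% + 12.2688% + 8% = 29.3426%.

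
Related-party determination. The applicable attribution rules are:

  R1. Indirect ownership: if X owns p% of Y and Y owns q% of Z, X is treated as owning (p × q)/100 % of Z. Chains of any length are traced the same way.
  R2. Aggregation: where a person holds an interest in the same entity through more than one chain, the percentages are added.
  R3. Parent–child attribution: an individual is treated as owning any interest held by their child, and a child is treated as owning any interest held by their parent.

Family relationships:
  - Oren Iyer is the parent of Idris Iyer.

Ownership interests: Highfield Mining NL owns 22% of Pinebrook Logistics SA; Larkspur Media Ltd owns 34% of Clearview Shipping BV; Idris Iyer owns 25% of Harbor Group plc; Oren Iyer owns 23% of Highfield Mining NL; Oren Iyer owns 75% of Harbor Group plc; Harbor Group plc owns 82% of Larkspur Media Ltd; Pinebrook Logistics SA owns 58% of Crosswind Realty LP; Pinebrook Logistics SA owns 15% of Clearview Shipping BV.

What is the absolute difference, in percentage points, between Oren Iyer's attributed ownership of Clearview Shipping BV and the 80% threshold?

51.361

By parent–child attribution (R3), Oren Iyer is treated as also owning Idris Iyer's interest in Harbor Group plc, giving 75% + 25% = 100%.
Chain via Harbor Group plc → Larkspur Media Ltd (R1): 100% × 82% × 34% = 27.88% of Clearview Shipping BV.
Chain via Highfield Mining NL → Pinebrook Logistics SA (R1): 23% × 22% × 15% = 0.759% of Clearview Shipping BV.
Aggregating (R2): 27.88% + 0.759% = 28.639%.
28.639% falls short of the 80% threshold by 51.361 percentage points.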